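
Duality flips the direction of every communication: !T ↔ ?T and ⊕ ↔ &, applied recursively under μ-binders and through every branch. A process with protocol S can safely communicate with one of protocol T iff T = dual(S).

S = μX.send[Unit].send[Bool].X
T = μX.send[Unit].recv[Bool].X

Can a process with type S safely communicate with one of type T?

NO

μX ‖ μX  ✓ (binder kept)
  send[Unit] ‖ send[Unit]  ✗ same direction on both sides — not dual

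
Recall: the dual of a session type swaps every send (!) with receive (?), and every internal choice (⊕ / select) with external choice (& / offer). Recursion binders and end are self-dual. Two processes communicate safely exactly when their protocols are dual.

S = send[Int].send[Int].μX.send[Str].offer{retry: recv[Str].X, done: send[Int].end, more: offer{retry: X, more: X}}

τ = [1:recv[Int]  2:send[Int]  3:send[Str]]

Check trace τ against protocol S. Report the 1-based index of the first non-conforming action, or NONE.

[1] got recv[Int], protocol expects send[Int]  ✗

1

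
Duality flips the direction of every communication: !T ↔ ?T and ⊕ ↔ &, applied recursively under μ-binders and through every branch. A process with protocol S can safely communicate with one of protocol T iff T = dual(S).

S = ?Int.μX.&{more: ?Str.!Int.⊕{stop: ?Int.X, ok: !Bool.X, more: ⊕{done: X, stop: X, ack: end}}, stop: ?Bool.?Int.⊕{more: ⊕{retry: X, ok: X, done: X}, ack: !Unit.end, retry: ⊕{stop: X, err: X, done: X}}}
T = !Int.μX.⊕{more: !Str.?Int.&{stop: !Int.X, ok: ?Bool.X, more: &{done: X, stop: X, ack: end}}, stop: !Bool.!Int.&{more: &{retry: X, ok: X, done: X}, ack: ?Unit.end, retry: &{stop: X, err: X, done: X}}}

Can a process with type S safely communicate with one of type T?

?Int ‖ !Int  ok
  μX ‖ μX  ok (binder kept)
    &{more,stop} ‖ ⊕{more,stop}  ok labels match
      case more:
        ?Str ‖ !Str  ok
          !Int ‖ ?Int  ok
            ⊕{stop,ok,more} ‖ &{stop,ok,more}  ok labels match
              case stop:
                ?Int ‖ !Int  ok
                  X ‖ X  ok
              case ok:
                !Bool ‖ ?Bool  ok
                  X ‖ X  ok
              case more:
                ⊕{done,stop,ack} ‖ &{done,stop,ack}  ok labels match
                  case done:
                    X ‖ X  ok
                  case stop:
                    X ‖ X  ok
                  case ack:
                    end ‖ end  ok
      case stop:
        ?Bool ‖ !Bool  ok
          ?Int ‖ !Int  ok
            ⊕{more,ack,retry} ‖ &{more,ack,retry}  ok labels match
              case more:
                ⊕{retry,ok,done} ‖ &{retry,ok,done}  ok labels match
                  case retry:
                    X ‖ X  ok
                  case ok:
                    X ‖ X  ok
                  case done:
                    X ‖ X  ok
              case ack:
                !Unit ‖ ?Unit  ok
                  end ‖ end  ok
              case retry:
                ⊕{stop,err,done} ‖ &{stop,err,done}  ok labels match
                  case stop:
                    X ‖ X  ok
                  case err:
                    X ‖ X  ok
                  case done:
                    X ‖ X  ok

YES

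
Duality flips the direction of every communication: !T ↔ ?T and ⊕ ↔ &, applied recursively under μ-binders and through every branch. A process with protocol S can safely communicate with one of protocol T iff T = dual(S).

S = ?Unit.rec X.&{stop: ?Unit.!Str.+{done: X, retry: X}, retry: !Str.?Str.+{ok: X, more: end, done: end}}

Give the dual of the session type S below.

?Unit = !Unit
  rec X = rec X  (rec unchanged)
    &{stop,retry} = +{stop,retry}  (&→⊕)
      • stop:
        ?Unit = !Unit
          !Str = ?Str
            +{done,retry} = &{done,retry}  (internal→external)
              • done:
                X ↦ X
              • retry:
                X ↦ X
      • retry:
        !Str = ?Str
          ?Str = !Str
            +{ok,more,done} = &{ok,more,done}  (internal→external)
              • ok:
                X ↦ X
              • more:
                end ↦ end
              • done:
                end ↦ end

!Unit.rec X.+{stop: !Unit.?Str.&{done: X, retry: X}, retry: ?Str.!Str.&{ok: X, more: end, done: end}}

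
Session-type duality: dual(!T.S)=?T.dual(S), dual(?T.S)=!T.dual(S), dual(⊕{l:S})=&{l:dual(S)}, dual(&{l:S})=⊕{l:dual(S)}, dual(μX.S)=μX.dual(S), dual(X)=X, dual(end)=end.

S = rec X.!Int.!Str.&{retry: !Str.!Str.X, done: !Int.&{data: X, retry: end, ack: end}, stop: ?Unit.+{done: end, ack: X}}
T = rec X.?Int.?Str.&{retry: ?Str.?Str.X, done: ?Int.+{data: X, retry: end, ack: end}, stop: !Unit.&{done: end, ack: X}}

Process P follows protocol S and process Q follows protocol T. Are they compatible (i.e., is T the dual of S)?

rec X ‖ rec X  match (binder kept)
  !Int ‖ ?Int  match
    !Str ‖ ?Str  match
      &{retry,done,stop} ‖ &{retry,done,stop}  ✗ choice polarity not flipped — not dual

NO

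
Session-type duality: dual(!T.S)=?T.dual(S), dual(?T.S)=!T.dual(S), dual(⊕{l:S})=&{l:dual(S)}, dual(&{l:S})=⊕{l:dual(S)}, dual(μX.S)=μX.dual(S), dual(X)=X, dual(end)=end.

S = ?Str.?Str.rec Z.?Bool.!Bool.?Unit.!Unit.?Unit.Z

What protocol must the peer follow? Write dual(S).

?Str → !Str
  ?Str → !Str
    rec Z → rec Z  (μ self-dual)
      ?Bool → !Bool
        !Bool → ?Bool
          ?Unit → !Unit
            !Unit → ?Unit
              ?Unit → !Unit
                dual(Z) = Z

!Str.!Str.rec Z.!Bool.?Bool.!Unit.?Unit.!Unit.Z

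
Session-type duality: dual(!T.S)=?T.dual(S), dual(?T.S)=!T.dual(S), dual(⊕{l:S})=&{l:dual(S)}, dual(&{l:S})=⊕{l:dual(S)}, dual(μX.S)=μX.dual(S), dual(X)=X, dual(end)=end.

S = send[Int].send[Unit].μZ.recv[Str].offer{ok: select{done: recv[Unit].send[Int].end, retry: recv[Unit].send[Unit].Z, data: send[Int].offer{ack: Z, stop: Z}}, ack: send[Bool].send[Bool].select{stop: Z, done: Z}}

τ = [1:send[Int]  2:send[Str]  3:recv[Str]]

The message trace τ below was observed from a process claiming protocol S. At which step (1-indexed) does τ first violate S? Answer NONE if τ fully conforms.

2

step 1: send[Int]  ok  residual = send[Unit].μZ.…
step 2: got send[Str], protocol expects send[Unit]  ✗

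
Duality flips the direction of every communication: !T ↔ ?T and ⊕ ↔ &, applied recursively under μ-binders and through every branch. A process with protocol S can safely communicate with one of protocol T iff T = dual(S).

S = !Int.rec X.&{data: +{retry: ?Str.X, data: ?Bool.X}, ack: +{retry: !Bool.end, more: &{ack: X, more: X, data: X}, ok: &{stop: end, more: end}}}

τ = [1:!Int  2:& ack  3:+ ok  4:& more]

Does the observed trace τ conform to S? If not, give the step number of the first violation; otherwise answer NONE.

@1 !Int  ✓  cont: rec X.…
@2 & ack  ✓  cont: +{retry: !Bool.end, more: &{ack: rec X.…, more: rec X.…, data: rec X.…}, ok: &{stop: end, more: end}}
@3 + ok  ✓  cont: &{stop: end, more: end}
@4 & more  ✓  cont: end
all 4 steps conform

NONE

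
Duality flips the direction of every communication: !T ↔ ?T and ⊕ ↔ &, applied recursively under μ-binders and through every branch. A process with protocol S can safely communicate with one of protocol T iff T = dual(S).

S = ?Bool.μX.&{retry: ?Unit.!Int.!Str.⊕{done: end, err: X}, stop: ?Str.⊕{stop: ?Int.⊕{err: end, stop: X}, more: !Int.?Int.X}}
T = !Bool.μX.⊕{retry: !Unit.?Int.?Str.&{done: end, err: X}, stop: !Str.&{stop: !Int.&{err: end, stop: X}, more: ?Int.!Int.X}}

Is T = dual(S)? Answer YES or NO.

YES

?Bool vs !Bool  match
  μX vs μX  match (rec unchanged)
    &{retry,stop} vs ⊕{retry,stop}  match label sets agree
      case retry:
        ?Unit vs !Unit  match
          !Int vs ?Int  match
            !Str vs ?Str  match
              ⊕{done,err} vs &{done,err}  match label sets agree
                case done:
                  end vs end  match
                case err:
                  X vs X  match
      case stop:
        ?Str vs !Str  match
          ⊕{stop,more} vs &{stop,more}  match label sets agree
            case stop:
              ?Int vs !Int  match
                ⊕{err,stop} vs &{err,stop}  match label sets agree
                  case err:
                    end vs end  match
                  case stop:
                    X vs X  match
            case more:
              !Int vs ?Int  match
                ?Int vs !Int  match
                  X vs X  match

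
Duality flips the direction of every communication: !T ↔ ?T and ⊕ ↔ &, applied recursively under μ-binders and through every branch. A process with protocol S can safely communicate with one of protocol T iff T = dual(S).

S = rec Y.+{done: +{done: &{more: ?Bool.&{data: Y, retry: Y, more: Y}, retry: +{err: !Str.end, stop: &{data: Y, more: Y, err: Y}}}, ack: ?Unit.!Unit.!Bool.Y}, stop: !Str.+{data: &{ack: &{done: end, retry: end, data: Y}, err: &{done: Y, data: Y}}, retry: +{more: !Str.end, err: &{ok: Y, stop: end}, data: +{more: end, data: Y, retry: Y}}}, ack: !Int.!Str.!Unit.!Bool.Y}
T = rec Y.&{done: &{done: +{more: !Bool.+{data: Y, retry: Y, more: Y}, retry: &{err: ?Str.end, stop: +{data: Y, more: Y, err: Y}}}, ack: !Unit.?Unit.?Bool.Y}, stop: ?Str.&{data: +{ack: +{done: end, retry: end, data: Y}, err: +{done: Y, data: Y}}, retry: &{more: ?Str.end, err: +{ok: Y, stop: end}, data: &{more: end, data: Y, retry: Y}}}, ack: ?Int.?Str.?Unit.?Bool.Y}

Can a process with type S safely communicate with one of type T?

YES

rec Y | rec Y  match (rec unchanged)
  +{done,stop,ack} | &{done,stop,ack}  match labels match
    • done:
      +{done,ack} | &{done,ack}  match labels match
        • done:
          &{more,retry} | +{more,retry}  match labels match
            • more:
              ?Bool | !Bool  match
                &{data,retry,more} | +{data,retry,more}  match labels match
                  • data:
                    Y | Y  match
                  • retry:
                    Y | Y  match
                  • more:
                    Y | Y  match
            • retry:
              +{err,stop} | &{err,stop}  match labels match
                • err:
                  !Str | ?Str  match
                    end | end  match
                • stop:
                  &{data,more,err} | +{data,more,err}  match labels match
                    • data:
                      Y | Y  match
                    • more:
                      Y | Y  match
                    • err:
                      Y | Y  match
        • ack:
          ?Unit | !Unit  match
            !Unit | ?Unit  match
              !Bool | ?Bool  match
                Y | Y  match
    • stop:
      !Str | ?Str  match
        +{data,retry} | &{data,retry}  match labels match
          • data:
            &{ack,err} | +{ack,err}  match labels match
              • ack:
                &{done,retry,data} | +{done,retry,data}  match labels match
                  • done:
                    end | end  match
                  • retry:
                    end | end  match
                  • data:
                    Y | Y  match
              • err:
                &{done,data} | +{done,data}  match labels match
                  • done:
                    Y | Y  match
                  • data:
                    Y | Y  match
          • retry:
            +{more,err,data} | &{more,err,data}  match labels match
              • more:
                !Str | ?Str  match
                  end | end  match
              • err:
                &{ok,stop} | +{ok,stop}  match labels match
                  • ok:
                    Y | Y  match
                  • stop:
                    end | end  match
              • data:
                +{more,data,retry} | &{more,data,retry}  match labels match
                  • more:
                    end | end  match
                  • data:
                    Y | Y  match
                  • retry:
                    Y | Y  match
    • ack:
      !Int | ?Int  match
        !Str | ?Str  match
          !Unit | ?Unit  match
            !Bool | ?Bool  match
              Y | Y  match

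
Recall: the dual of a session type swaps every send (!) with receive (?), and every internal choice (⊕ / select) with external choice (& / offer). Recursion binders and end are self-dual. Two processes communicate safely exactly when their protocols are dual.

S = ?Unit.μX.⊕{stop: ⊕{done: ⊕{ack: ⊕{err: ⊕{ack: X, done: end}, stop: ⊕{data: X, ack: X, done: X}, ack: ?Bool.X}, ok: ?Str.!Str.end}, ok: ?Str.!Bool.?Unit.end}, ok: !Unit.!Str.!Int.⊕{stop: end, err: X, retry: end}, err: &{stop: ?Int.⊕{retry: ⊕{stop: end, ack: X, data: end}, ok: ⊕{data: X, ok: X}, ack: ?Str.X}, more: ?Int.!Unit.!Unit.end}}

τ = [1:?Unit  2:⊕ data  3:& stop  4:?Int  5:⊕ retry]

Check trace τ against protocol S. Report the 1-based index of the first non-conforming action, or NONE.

[1] ?Unit  ✓  cont: μX.…
[2] got ⊕ data, protocol expects ⊕ stop or ⊕ ok or ⊕ err  ✗

2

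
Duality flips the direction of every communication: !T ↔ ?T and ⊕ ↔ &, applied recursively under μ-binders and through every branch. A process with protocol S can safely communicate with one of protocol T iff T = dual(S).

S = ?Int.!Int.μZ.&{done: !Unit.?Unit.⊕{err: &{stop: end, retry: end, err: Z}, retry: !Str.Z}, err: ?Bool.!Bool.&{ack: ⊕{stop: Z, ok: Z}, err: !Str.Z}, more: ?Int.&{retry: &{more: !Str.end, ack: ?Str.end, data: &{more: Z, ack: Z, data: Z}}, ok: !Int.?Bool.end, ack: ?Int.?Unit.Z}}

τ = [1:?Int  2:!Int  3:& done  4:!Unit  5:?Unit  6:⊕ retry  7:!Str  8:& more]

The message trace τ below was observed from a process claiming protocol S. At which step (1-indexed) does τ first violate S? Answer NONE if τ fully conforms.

NONE

[1] ?Int  ✓  now at !Int.μZ.…
[2] !Int  ✓  now at μZ.…
[3] & done  ✓  now at !Unit.?Unit.⊕{err: &{stop: end, retry: end, err: μZ.…}, retry: !Str.μZ.…}
[4] !Unit  ✓  now at ?Unit.⊕{err: &{stop: end, retry: end, err: μZ.…}, retry: !Str.μZ.…}
[5] ?Unit  ✓  now at ⊕{err: &{stop: end, retry: end, err: μZ.…}, retry: !Str.μZ.…}
[6] ⊕ retry  ✓  now at !Str.μZ.…
[7] !Str  ✓  now at μZ.…
[8] & more  ✓  now at ?Int.&{retry: &{more: !Str.end, ack: ?Str.end, data: &{more: μZ.…, ack: μZ.…, data: μZ.…}}, ok: !Int.?Bool.end, ack: ?Int.?Unit.μZ.…}
trace exhausted — no violation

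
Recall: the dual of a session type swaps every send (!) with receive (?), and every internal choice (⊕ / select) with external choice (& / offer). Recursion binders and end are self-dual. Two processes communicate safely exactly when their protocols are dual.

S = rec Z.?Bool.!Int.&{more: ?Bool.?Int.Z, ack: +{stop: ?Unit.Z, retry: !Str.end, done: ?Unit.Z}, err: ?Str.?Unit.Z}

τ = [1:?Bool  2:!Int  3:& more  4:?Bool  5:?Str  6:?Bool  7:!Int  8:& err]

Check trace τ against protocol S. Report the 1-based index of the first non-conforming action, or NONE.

5

[1] ?Bool  match  cont: !Int.&{more: ?Bool.?Int.rec Z.…, ack: +{stop: ?Unit.rec Z.…, retry: !Str.end, done: ?Unit.rec Z.…}, err: ?Str.?Unit.rec Z.…}
[2] !Int  match  cont: &{more: ?Bool.?Int.rec Z.…, ack: +{stop: ?Unit.rec Z.…, retry: !Str.end, done: ?Unit.rec Z.…}, err: ?Str.?Unit.rec Z.…}
[3] & more  match  cont: ?Bool.?Int.rec Z.…
[4] ?Bool  match  cont: ?Int.rec Z.…
[5] got ?Str, protocol expects ?Int  ✗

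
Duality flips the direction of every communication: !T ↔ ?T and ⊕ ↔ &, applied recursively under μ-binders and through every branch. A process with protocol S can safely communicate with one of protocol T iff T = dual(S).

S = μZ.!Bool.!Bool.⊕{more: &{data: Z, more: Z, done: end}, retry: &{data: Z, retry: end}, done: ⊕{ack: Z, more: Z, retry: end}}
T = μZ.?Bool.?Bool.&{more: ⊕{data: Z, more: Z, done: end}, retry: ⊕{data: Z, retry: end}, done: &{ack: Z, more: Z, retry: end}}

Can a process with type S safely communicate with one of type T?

YES

μZ vs μZ  match (binder kept)
  !Bool vs ?Bool  match
    !Bool vs ?Bool  match
      ⊕{more,retry,done} vs &{more,retry,done}  match label sets agree
        • more:
          &{data,more,done} vs ⊕{data,more,done}  match label sets agree
            • data:
              Z vs Z  match
            • more:
              Z vs Z  match
            • done:
              end vs end  match
        • retry:
          &{data,retry} vs ⊕{data,retry}  match label sets agree
            • data:
              Z vs Z  match
            • retry:
              end vs end  match
        • done:
          ⊕{ack,more,retry} vs &{ack,more,retry}  match label sets agree
            • ack:
              Z vs Z  match
            • more:
              Z vs Z  match
            • retry:
              end vs end  match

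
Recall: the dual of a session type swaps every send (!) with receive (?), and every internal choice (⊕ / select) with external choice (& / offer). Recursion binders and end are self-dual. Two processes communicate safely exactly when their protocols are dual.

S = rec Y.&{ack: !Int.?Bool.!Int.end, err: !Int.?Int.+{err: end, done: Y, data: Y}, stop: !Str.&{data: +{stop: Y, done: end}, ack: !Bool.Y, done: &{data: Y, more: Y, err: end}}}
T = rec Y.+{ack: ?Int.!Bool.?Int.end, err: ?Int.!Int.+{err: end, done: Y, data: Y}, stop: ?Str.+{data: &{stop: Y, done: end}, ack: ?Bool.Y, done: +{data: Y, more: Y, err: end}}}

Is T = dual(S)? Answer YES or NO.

NO

rec Y ‖ rec Y  ok (binder kept)
  &{ack,err,stop} ‖ +{ack,err,stop}  ok label sets agree
    • ack:
      !Int ‖ ?Int  ok
        ?Bool ‖ !Bool  ok
          !Int ‖ ?Int  ok
            end ‖ end  ok
    • err:
      !Int ‖ ?Int  ok
        ?Int ‖ !Int  ok
          +{err,done,data} ‖ +{err,done,data}  ✗ choice polarity not flipped — not dual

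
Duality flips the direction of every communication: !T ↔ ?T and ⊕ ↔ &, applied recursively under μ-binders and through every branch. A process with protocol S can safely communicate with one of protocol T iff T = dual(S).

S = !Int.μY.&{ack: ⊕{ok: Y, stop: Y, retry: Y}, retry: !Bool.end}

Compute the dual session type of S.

?Int.μY.⊕{ack: &{ok: Y, stop: Y, retry: Y}, retry: ?Bool.end}

!Int → ?Int
  μY → μY  (μ self-dual)
    &{ack,retry} → ⊕{ack,retry}  (offer→select)
      [ack]
        ⊕{ok,stop,retry} → &{ok,stop,retry}  (⊕→&)
          [ok]
            Y ↦ Y
          [stop]
            Y ↦ Y
          [retry]
            Y ↦ Y
      [retry]
        !Bool → ?Bool
          end ↦ end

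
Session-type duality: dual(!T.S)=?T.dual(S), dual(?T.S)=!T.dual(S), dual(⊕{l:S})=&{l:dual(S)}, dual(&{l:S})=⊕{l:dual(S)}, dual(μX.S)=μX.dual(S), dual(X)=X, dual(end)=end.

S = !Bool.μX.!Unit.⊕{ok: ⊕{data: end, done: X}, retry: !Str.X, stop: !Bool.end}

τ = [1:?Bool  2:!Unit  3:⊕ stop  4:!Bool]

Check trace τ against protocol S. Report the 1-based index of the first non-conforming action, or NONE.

step 1: got ?Bool, protocol expects !Bool  ✗

1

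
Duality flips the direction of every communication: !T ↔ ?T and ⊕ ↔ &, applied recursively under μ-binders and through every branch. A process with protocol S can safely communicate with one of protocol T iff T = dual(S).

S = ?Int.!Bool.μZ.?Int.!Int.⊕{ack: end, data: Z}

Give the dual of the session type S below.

?Int → !Int
  !Bool → ?Bool
    μZ → μZ  (rec unchanged)
      ?Int → !Int
        !Int → ?Int
          ⊕{ack,data} → &{ack,data}  (internal→external)
            case ack:
              end self-dual
            case data:
              Z self-dual

!Int.?Bool.μZ.!Int.?Int.&{ack: end, data: Z}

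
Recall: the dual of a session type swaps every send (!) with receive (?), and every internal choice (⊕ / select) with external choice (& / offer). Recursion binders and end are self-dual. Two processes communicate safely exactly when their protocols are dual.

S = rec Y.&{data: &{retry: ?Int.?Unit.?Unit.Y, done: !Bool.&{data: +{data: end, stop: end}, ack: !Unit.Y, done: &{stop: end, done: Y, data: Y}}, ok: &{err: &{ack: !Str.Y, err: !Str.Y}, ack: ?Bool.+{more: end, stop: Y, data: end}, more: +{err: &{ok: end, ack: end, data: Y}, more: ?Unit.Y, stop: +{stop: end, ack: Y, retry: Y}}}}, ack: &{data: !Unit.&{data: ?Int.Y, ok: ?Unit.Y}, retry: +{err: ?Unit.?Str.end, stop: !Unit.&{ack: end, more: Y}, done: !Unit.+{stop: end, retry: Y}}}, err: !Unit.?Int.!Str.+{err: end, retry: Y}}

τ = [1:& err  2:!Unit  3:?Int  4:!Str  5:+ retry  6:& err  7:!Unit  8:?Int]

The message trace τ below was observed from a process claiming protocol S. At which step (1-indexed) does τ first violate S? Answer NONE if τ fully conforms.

step 1: & err  ok  state: !Unit.?Int.!Str.+{err: end, retry: rec Y.…}
step 2: !Unit  ok  state: ?Int.!Str.+{err: end, retry: rec Y.…}
step 3: ?Int  ok  state: !Str.+{err: end, retry: rec Y.…}
step 4: !Str  ok  state: +{err: end, retry: rec Y.…}
step 5: + retry  ok  state: rec Y.…
step 6: & err  ok  state: !Unit.?Int.!Str.+{err: end, retry: rec Y.…}
step 7: !Unit  ok  state: ?Int.!Str.+{err: end, retry: rec Y.…}
step 8: ?Int  ok  state: !Str.+{err: end, retry: rec Y.…}
τ conforms to S (length 8)

NONE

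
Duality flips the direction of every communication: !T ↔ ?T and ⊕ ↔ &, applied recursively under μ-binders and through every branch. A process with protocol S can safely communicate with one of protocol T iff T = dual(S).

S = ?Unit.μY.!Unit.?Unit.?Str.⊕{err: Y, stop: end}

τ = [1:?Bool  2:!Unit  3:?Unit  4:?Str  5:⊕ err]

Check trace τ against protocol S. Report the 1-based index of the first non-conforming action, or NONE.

1

[1] got ?Bool, protocol expects ?Unit  ✗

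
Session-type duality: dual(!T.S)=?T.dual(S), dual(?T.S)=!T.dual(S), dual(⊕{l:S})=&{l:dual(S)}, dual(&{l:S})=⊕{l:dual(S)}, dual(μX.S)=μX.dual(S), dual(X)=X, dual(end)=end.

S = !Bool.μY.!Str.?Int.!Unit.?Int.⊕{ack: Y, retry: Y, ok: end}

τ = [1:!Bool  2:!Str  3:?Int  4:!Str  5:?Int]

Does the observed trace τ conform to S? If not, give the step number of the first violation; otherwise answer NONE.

4

step 1: !Bool  match  state: μY.…
step 2: !Str  match  state: ?Int.!Unit.?Int.⊕{ack: μY.…, retry: μY.…, ok: end}
step 3: ?Int  match  state: !Unit.?Int.⊕{ack: μY.…, retry: μY.…, ok: end}
step 4: got !Str, protocol expects !Unit  ✗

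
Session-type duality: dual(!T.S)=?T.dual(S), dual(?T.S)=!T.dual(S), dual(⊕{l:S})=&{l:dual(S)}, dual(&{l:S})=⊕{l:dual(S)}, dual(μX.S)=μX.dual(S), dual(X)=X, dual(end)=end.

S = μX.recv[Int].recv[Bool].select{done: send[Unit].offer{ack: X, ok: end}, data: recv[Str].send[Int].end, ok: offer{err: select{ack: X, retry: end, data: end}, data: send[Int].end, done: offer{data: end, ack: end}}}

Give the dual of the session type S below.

μX.send[Int].send[Bool].offer{done: recv[Unit].select{ack: X, ok: end}, data: send[Str].recv[Int].end, ok: select{err: offer{ack: X, retry: end, data: end}, data: recv[Int].end, done: select{data: end, ack: end}}}

μX → μX  (rec unchanged)
  recv[Int] → send[Int]
    recv[Bool] → send[Bool]
      select{done,data,ok} → offer{done,data,ok}  (⊕→&)
        [done]
          send[Unit] → recv[Unit]
            offer{ack,ok} → select{ack,ok}  (&→⊕)
              [ack]
                X ↦ X
              [ok]
                end ↦ end
        [data]
          recv[Str] → send[Str]
            send[Int] → recv[Int]
              end ↦ end
        [ok]
          offer{err,data,done} → select{err,data,done}  (&→⊕)
            [err]
              select{ack,retry,data} → offer{ack,retry,data}  (⊕→&)
                [ack]
                  X ↦ X
                [retry]
                  end ↦ end
                [data]
                  end ↦ end
            [data]
              send[Int] → recv[Int]
                end ↦ end
            [done]
              offer{data,ack} → select{data,ack}  (&→⊕)
                [data]
                  end ↦ end
                [ack]
                  end ↦ end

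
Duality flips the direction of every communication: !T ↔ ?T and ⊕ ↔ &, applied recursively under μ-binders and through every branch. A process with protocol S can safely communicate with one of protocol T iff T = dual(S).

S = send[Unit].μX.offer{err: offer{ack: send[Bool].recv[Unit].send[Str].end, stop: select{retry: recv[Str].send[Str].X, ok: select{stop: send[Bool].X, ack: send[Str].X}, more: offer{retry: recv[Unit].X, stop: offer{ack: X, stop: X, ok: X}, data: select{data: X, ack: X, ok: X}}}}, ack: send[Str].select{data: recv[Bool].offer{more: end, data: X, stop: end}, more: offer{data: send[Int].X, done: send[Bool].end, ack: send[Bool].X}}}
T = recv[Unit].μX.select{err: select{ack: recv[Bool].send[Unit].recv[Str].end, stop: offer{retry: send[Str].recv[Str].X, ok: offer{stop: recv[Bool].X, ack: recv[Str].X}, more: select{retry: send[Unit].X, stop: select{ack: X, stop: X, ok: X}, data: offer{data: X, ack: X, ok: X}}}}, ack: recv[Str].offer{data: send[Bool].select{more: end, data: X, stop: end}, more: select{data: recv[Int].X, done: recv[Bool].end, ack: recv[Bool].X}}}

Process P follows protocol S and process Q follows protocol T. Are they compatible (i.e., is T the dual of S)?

YES

send[Unit] ‖ recv[Unit]  match
  μX ‖ μX  match (binder kept)
    offer{err,ack} ‖ select{err,ack}  match labels match
      [err]
        offer{ack,stop} ‖ select{ack,stop}  match labels match
          [ack]
            send[Bool] ‖ recv[Bool]  match
              recv[Unit] ‖ send[Unit]  match
                send[Str] ‖ recv[Str]  match
                  end ‖ end  match
          [stop]
            select{retry,ok,more} ‖ offer{retry,ok,more}  match labels match
              [retry]
                recv[Str] ‖ send[Str]  match
                  send[Str] ‖ recv[Str]  match
                    X ‖ X  match
              [ok]
                select{stop,ack} ‖ offer{stop,ack}  match labels match
                  [stop]
                    send[Bool] ‖ recv[Bool]  match
                      X ‖ X  match
                  [ack]
                    send[Str] ‖ recv[Str]  match
                      X ‖ X  match
              [more]
                offer{retry,stop,data} ‖ select{retry,stop,data}  match labels match
                  [retry]
                    recv[Unit] ‖ send[Unit]  match
                      X ‖ X  match
                  [stop]
                    offer{ack,stop,ok} ‖ select{ack,stop,ok}  match labels match
                      [ack]
                        X ‖ X  match
                      [stop]
                        X ‖ X  match
                      [ok]
                        X ‖ X  match
                  [data]
                    select{data,ack,ok} ‖ offer{data,ack,ok}  match labels match
                      [data]
                        X ‖ X  match
                      [ack]
                        X ‖ X  match
                      [ok]
                        X ‖ X  match
      [ack]
        send[Str] ‖ recv[Str]  match
          select{data,more} ‖ offer{data,more}  match labels match
            [data]
              recv[Bool] ‖ send[Bool]  match
                offer{more,data,stop} ‖ select{more,data,stop}  match labels match
                  [more]
                    end ‖ end  match
                  [data]
                    X ‖ X  match
                  [stop]
                    end ‖ end  match
            [more]
              offer{data,done,ack} ‖ select{data,done,ack}  match labels match
                [data]
                  send[Int] ‖ recv[Int]  match
                    X ‖ X  match
                [done]
                  send[Bool] ‖ recv[Bool]  match
                    end ‖ end  match
                [ack]
                  send[Bool] ‖ recv[Bool]  match
                    X ‖ X  match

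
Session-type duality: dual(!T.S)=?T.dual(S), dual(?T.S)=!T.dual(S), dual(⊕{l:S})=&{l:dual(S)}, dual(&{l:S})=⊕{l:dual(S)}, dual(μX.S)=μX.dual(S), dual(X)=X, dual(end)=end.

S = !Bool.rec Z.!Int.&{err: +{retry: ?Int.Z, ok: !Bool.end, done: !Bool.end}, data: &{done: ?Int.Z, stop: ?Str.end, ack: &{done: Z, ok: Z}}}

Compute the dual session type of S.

?Bool.rec Z.?Int.+{err: &{retry: !Int.Z, ok: ?Bool.end, done: ?Bool.end}, data: +{done: !Int.Z, stop: !Str.end, ack: +{done: Z, ok: Z}}}

!Bool ↦ ?Bool
  rec Z ↦ rec Z  (rec unchanged)
    !Int ↦ ?Int
      &{err,data} ↦ +{err,data}  (&→⊕)
        [err]
          +{retry,ok,done} ↦ &{retry,ok,done}  (select→offer)
            [retry]
              ?Int ↦ !Int
                Z self-dual
            [ok]
              !Bool ↦ ?Bool
                end self-dual
            [done]
              !Bool ↦ ?Bool
                end self-dual
        [data]
          &{done,stop,ack} ↦ +{done,stop,ack}  (&→⊕)
            [done]
              ?Int ↦ !Int
                Z self-dual
            [stop]
              ?Str ↦ !Str
                end self-dual
            [ack]
              &{done,ok} ↦ +{done,ok}  (&→⊕)
                [done]
                  Z self-dual
                [ok]
                  Z self-dual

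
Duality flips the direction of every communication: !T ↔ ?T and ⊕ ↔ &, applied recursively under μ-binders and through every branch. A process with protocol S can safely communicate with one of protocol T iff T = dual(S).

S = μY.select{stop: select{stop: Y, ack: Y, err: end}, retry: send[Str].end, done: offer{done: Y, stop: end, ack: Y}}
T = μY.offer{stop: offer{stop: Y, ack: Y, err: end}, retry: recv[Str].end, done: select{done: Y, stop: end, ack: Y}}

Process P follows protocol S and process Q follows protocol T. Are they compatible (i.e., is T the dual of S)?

μY ‖ μY  ok (μ self-dual)
  select{stop,retry,done} ‖ offer{stop,retry,done}  ok same labels
    • stop:
      select{stop,ack,err} ‖ offer{stop,ack,err}  ok same labels
        • stop:
          Y ‖ Y  ok
        • ack:
          Y ‖ Y  ok
        • err:
          end ‖ end  ok
    • retry:
      send[Str] ‖ recv[Str]  ok
        end ‖ end  ok
    • done:
      offer{done,stop,ack} ‖ select{done,stop,ack}  ok same labels
        • done:
          Y ‖ Y  ok
        • stop:
          end ‖ end  ok
        • ack:
          Y ‖ Y  ok

YES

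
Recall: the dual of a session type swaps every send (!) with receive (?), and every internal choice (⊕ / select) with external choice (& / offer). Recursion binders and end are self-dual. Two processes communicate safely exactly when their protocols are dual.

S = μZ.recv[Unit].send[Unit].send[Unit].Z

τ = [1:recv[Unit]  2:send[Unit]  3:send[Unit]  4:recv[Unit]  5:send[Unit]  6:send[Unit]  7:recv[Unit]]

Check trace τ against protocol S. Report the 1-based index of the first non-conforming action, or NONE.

NONE

[1] recv[Unit]  ok  state: send[Unit].send[Unit].μZ.…
[2] send[Unit]  ok  state: send[Unit].μZ.…
[3] send[Unit]  ok  state: μZ.…
[4] recv[Unit]  ok  state: send[Unit].send[Unit].μZ.…
[5] send[Unit]  ok  state: send[Unit].μZ.…
[6] send[Unit]  ok  state: μZ.…
[7] recv[Unit]  ok  state: send[Unit].send[Unit].μZ.…
all 7 steps conform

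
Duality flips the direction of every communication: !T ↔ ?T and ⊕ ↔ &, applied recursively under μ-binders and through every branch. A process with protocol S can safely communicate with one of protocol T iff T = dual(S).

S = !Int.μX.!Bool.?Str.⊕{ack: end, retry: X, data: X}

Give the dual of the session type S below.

!Int ↦ ?Int
  μX ↦ μX  (rec unchanged)
    !Bool ↦ ?Bool
      ?Str ↦ !Str
        ⊕{ack,retry,data} ↦ &{ack,retry,data}  (select→offer)
          case ack:
            end ↦ end
          case retry:
            X ↦ X
          case data:
            X ↦ X

?Int.μX.?Bool.!Str.&{ack: end, retry: X, data: X}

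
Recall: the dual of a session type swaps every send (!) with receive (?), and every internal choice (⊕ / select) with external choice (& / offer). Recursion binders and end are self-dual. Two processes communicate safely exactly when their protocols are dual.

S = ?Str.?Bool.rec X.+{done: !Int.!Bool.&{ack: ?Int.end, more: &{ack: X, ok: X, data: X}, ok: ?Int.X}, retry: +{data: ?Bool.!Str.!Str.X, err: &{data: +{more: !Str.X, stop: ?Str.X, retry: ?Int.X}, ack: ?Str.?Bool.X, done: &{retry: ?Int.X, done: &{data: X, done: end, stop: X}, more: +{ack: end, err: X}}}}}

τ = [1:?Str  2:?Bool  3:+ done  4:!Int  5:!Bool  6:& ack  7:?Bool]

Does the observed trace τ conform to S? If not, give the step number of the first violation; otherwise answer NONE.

@1 ?Str  match  residual = ?Bool.rec X.…
@2 ?Bool  match  residual = rec X.…
@3 + done  match  residual = !Int.!Bool.&{ack: ?Int.end, more: &{ack: rec X.…, ok: rec X.…, data: rec X.…}, ok: ?Int.rec X.…}
@4 !Int  match  residual = !Bool.&{ack: ?Int.end, more: &{ack: rec X.…, ok: rec X.…, data: rec X.…}, ok: ?Int.rec X.…}
@5 !Bool  match  residual = &{ack: ?Int.end, more: &{ack: rec X.…, ok: rec X.…, data: rec X.…}, ok: ?Int.rec X.…}
@6 & ack  match  residual = ?Int.end
@7 got ?Bool, protocol expects ?Int  ✗

7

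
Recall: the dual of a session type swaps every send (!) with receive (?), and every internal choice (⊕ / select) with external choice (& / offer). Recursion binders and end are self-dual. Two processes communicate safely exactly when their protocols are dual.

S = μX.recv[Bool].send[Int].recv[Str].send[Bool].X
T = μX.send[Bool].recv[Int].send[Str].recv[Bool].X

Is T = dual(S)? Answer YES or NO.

μX ‖ μX  ✓ (μ self-dual)
  recv[Bool] ‖ send[Bool]  ✓
    send[Int] ‖ recv[Int]  ✓
      recv[Str] ‖ send[Str]  ✓
        send[Bool] ‖ recv[Bool]  ✓
          X ‖ X  ✓

YES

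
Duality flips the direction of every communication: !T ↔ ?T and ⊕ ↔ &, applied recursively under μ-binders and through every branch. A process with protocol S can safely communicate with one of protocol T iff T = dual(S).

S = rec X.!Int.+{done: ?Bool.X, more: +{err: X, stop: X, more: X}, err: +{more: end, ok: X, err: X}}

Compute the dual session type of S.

rec X.?Int.&{done: !Bool.X, more: &{err: X, stop: X, more: X}, err: &{more: end, ok: X, err: X}}

rec X = rec X  (μ self-dual)
  !Int = ?Int
    +{done,more,err} = &{done,more,err}  (⊕→&)
      • done:
        ?Bool = !Bool
          X ↦ X
      • more:
        +{err,stop,more} = &{err,stop,more}  (⊕→&)
          • err:
            X ↦ X
          • stop:
            X ↦ X
          • more:
            X ↦ X
      • err:
        +{more,ok,err} = &{more,ok,err}  (⊕→&)
          • more:
            end ↦ end
          • ok:
            X ↦ X
          • err:
            X ↦ X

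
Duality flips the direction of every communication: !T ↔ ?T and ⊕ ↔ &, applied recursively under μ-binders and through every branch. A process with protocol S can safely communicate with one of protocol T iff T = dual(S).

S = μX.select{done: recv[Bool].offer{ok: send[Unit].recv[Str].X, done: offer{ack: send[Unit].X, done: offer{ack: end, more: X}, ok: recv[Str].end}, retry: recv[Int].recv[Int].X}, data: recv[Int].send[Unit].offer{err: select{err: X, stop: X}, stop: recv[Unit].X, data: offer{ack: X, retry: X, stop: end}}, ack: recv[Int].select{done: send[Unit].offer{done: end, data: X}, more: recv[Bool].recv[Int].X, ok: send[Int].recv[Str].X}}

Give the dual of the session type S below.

μX ↦ μX  (μ self-dual)
  select{done,data,ack} ↦ offer{done,data,ack}  (⊕→&)
    [done]
      recv[Bool] ↦ send[Bool]
        offer{ok,done,retry} ↦ select{ok,done,retry}  (&→⊕)
          [ok]
            send[Unit] ↦ recv[Unit]
              recv[Str] ↦ send[Str]
                dual(X) = X
          [done]
            offer{ack,done,ok} ↦ select{ack,done,ok}  (&→⊕)
              [ack]
                send[Unit] ↦ recv[Unit]
                  dual(X) = X
              [done]
                offer{ack,more} ↦ select{ack,more}  (&→⊕)
                  [ack]
                    dual(end) = end
                  [more]
                    dual(X) = X
              [ok]
                recv[Str] ↦ send[Str]
                  dual(end) = end
          [retry]
            recv[Int] ↦ send[Int]
              recv[Int] ↦ send[Int]
                dual(X) = X
    [data]
      recv[Int] ↦ send[Int]
        send[Unit] ↦ recv[Unit]
          offer{err,stop,data} ↦ select{err,stop,data}  (&→⊕)
            [err]
              select{err,stop} ↦ offer{err,stop}  (⊕→&)
                [err]
                  dual(X) = X
                [stop]
                  dual(X) = X
            [stop]
              recv[Unit] ↦ send[Unit]
                dual(X) = X
            [data]
              offer{ack,retry,stop} ↦ select{ack,retry,stop}  (&→⊕)
                [ack]
                  dual(X) = X
                [retry]
                  dual(X) = X
                [stop]
                  dual(end) = end
    [ack]
      recv[Int] ↦ send[Int]
        select{done,more,ok} ↦ offer{done,more,ok}  (⊕→&)
          [done]
            send[Unit] ↦ recv[Unit]
              offer{done,data} ↦ select{done,data}  (&→⊕)
                [done]
                  dual(end) = end
                [data]
                  dual(X) = X
          [more]
            recv[Bool] ↦ send[Bool]
              recv[Int] ↦ send[Int]
                dual(X) = X
          [ok]
            send[Int] ↦ recv[Int]
              recv[Str] ↦ send[Str]
                dual(X) = X

μX.offer{done: send[Bool].select{ok: recv[Unit].send[Str].X, done: select{ack: recv[Unit].X, done: select{ack: end, more: X}, ok: send[Str].end}, retry: send[Int].send[Int].X}, data: send[Int].recv[Unit].select{err: offer{err: X, stop: X}, stop: send[Unit].X, data: select{ack: X, retry: X, stop: end}}, ack: send[Int].offer{done: recv[Unit].select{done: end, data: X}, more: send[Bool].send[Int].X, ok: recv[Int].send[Str].X}}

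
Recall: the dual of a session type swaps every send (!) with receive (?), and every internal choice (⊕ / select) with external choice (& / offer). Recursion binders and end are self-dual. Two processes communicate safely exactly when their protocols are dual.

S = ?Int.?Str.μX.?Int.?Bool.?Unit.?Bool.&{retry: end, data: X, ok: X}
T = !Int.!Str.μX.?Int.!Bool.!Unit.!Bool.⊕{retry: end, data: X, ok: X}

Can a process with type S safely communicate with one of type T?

?Int ‖ !Int  ok
  ?Str ‖ !Str  ok
    μX ‖ μX  ok (binder kept)
      ?Int ‖ ?Int  ✗ same direction on both sides — not dual

NO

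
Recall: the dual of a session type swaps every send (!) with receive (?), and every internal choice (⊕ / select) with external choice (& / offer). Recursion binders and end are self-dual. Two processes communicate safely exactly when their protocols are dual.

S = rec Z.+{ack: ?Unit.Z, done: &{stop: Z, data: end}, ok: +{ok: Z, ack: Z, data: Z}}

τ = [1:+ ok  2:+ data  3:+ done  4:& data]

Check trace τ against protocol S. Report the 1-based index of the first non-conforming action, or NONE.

NONE

@1 + ok  match  state: +{ok: rec Z.…, ack: rec Z.…, data: rec Z.…}
@2 + data  match  state: rec Z.…
@3 + done  match  state: &{stop: rec Z.…, data: end}
@4 & data  match  state: end
trace exhausted — no violation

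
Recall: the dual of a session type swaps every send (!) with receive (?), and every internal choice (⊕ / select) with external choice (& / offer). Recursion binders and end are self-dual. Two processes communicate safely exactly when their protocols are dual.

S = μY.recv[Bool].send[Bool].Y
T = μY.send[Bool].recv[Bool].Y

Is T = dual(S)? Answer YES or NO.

μY ‖ μY  match (μ self-dual)
  recv[Bool] ‖ send[Bool]  match
    send[Bool] ‖ recv[Bool]  match
      Y ‖ Y  match

YES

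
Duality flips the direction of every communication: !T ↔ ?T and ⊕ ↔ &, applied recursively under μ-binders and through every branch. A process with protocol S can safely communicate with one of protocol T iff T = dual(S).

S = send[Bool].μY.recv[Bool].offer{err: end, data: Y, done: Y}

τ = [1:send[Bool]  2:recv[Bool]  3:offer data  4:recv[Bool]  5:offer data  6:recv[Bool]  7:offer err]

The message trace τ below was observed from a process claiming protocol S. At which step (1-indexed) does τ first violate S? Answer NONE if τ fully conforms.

NONE

[1] send[Bool]  match  residual = μY.…
[2] recv[Bool]  match  residual = offer{err: end, data: μY.…, done: μY.…}
[3] offer data  match  residual = μY.…
[4] recv[Bool]  match  residual = offer{err: end, data: μY.…, done: μY.…}
[5] offer data  match  residual = μY.…
[6] recv[Bool]  match  residual = offer{err: end, data: μY.…, done: μY.…}
[7] offer err  match  residual = end
τ conforms to S (length 7)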